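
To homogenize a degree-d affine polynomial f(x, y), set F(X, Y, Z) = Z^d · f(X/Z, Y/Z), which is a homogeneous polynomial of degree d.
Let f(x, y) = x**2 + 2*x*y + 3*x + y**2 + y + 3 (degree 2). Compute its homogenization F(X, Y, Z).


F(X, Y, Z) = X**2 + 2*X*Y + 3*X*Z + Y**2 + Y*Z + 3*Z**2

deg(f) = 2.
Substitute x = X/Z, y = Y/Z into f, then multiply by Z^2.
  monomial 1·x^2·y^0 ↦ 1·X^2·Y^0·Z^0.
  monomial 2·x^1·y^1 ↦ 2·X^1·Y^1·Z^0.
  monomial 3·x^1·y^0 ↦ 3·X^1·Y^0·Z^1.
  monomial 1·x^0·y^2 ↦ 1·X^0·Y^2·Z^0.
  monomial 1·x^0·y^1 ↦ 1·X^0·Y^1·Z^1.
  monomial 3·x^0·y^0 ↦ 3·X^0·Y^0·Z^2.
Collecting: F(X, Y, Z) = X**2 + 2*X*Y + 3*X*Z + Y**2 + Y*Z + 3*Z**2.


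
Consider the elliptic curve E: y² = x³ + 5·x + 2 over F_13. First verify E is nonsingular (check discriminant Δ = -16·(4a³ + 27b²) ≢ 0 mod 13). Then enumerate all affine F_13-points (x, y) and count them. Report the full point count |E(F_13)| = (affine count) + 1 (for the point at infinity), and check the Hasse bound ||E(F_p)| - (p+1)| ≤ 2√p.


Affine points = {(5, 3), (5, 10), (6, 1), (6, 12), (7, 4), (7, 9), (9, 3), (9, 10), (10, 5), (10, 8), (11, 6), (11, 7), (12, 3), (12, 10)}; affine count = 14; |E(F_13)| = 15.

Discriminant check: Δ ∝ 4a³ + 27b² = 4·5³ + 27·2² = 4·125 + 27·4 ≡ 10 (mod 13). Nonzero ⇒ E is nonsingular.
For each x ∈ F_13, compute rhs = x³ + 5·x + 2 mod 13, then count y ∈ F_13 with y² ≡ rhs.
  x = 0: rhs = 2, matching y values: none (0 points).
  x = 1: rhs = 8, matching y values: none (0 points).
  x = 2: rhs = 7, matching y values: none (0 points).
  x = 3: rhs = 5, matching y values: none (0 points).
  x = 4: rhs = 8, matching y values: none (0 points).
  x = 5: rhs = 9, matching y values: 3, 10 (2 points).
  x = 6: rhs = 1, matching y values: 1, 12 (2 points).
  x = 7: rhs = 3, matching y values: 4, 9 (2 points).
  x = 8: rhs = 8, matching y values: none (0 points).
  x = 9: rhs = 9, matching y values: 3, 10 (2 points).
  x = 10: rhs = 12, matching y values: 5, 8 (2 points).
  x = 11: rhs = 10, matching y values: 6, 7 (2 points).
  x = 12: rhs = 9, matching y values: 3, 10 (2 points).
Total affine count: 14.
Full point count |E(F_13)| = 14 + 1 = 15.
Hasse bound: |15 − (13+1)| = |1| = 1 ≤ 2√13 ≈ 7.2111 ✓.


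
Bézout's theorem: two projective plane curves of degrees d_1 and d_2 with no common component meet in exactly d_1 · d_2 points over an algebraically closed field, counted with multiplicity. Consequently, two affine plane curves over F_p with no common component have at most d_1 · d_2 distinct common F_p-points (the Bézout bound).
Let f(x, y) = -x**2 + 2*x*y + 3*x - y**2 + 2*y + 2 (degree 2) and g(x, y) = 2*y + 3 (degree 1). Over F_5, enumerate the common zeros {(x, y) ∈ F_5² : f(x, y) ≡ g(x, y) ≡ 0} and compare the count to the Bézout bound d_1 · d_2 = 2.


Common zeros: ∅; count = 0; Bézout bound = 2.

deg(f) = 2, deg(g) = 1, so Bézout bound = 2.
Scan x ∈ F_5. For each x, list the y ∈ F_5 with f(x, y) ≡ 0 and those with g(x, y) ≡ 0 (mod 5); the common zeros in that column are the intersection.
  x = 0: f ≡ 0 at y ∈ ∅; g ≡ 0 at y ∈ {1}; common: ∅.
  x = 1: f ≡ 0 at y ∈ ∅; g ≡ 0 at y ∈ {1}; common: ∅.
  x = 2: f ≡ 0 at y ∈ ∅; g ≡ 0 at y ∈ {1}; common: ∅.
  x = 3: f ≡ 0 at y ∈ ∅; g ≡ 0 at y ∈ {1}; common: ∅.
  x = 4: f ≡ 0 at y ∈ ∅; g ≡ 0 at y ∈ {1}; common: ∅.
Collecting: common zeros = ∅, so the count is 0.
Comparison with the Bézout bound: 0 ≤ 2 = deg(f)·deg(g), as expected for curves with no common component (the affine F_5-count falls short of the bound because intersections may lie at infinity, over extension fields, or carry multiplicity).


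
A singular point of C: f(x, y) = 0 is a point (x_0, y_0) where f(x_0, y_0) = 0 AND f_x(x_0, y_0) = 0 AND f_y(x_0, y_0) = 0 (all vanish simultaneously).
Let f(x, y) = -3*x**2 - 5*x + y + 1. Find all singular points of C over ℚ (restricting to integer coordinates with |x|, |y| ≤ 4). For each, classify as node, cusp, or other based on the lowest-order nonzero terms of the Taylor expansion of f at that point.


No singular points in the scanned grid; C is smooth there.

Compute partial derivatives:
  f_x = -6*x - 5.
  f_y = 1.
f_y = 1 is a nonzero constant, so f_y never vanishes: no point (x, y) can satisfy f = f_x = f_y = 0. In particular no (x, y) ∈ {−4, ..., 4}² is singular; the curve is smooth.


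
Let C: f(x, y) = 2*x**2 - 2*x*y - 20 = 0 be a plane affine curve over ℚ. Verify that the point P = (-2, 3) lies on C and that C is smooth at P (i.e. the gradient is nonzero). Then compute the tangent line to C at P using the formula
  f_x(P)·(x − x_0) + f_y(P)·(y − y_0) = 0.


Tangent line at P: -14*x + 4*y - 40 = 0.

Step 1: f(-2, 3) = 0, so P lies on C.
Step 2: partial derivatives
  f_x(x, y) = 4*x - 2*y, f_y(x, y) = -2*x.
  f_x(P) = -14, f_y(P) = 4 (gradient nonzero, so P is smooth).
Step 3: tangent line at P: -14·(x − -2) + 4·(y − 3) = 0.
Expanding: -14*x + 4*y - 40 = 0.


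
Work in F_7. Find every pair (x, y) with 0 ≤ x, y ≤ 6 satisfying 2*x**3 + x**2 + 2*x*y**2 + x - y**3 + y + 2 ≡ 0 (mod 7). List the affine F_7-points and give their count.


Affine F_7-points: {(1, 3), (2, 1), (2, 4), (2, 6), (3, 3), (3, 5), (6, 0), (6, 2), (6, 3)}; count = 9.

For each of the 49 pairs (x, y) ∈ F_7², evaluate f(x, y) mod 7. Record the zeros.
  x = 0: [0↦2, 1↦2, 2↦3, 3↦6, 4↦5, 5↦1, 6↦2]  zeros at y ∈ ∅
  x = 1: [0↦6, 1↦1, 2↦1, 3↦0, 4↦6, 5↦6, 6↦1]  zeros at y ∈ {3}
  x = 2: [0↦3, 1↦0, 2↦6, 3↦1, 4↦0, 5↦4, 6↦0]  zeros at y ∈ {1, 4, 6}
  x = 3: [0↦5, 1↦4, 2↦2, 3↦0, 4↦6, 5↦0, 6↦4]  zeros at y ∈ {3, 5}
  x = 4: [0↦3, 1↦4, 2↦1, 3↦2, 4↦1, 5↦6, 6↦4]  zeros at y ∈ ∅
  x = 5: [0↦2, 1↦5, 2↦1, 3↦5, 4↦4, 5↦6, 6↦5]  zeros at y ∈ ∅
  x = 6: [0↦0, 1↦5, 2↦0, 3↦0, 4↦6, 5↦5, 6↦5]  zeros at y ∈ {0, 2, 3}
Collecting zeros: affine points = {(1, 3), (2, 1), (2, 4), (2, 6), (3, 3), (3, 5), (6, 0), (6, 2), (6, 3)}.
Total count |C(F_7)_aff| = 9.


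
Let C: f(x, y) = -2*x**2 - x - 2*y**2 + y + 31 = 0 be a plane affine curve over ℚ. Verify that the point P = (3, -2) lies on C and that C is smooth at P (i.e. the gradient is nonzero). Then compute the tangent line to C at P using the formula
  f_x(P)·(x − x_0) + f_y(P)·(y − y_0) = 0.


Tangent line at P: -13*x + 9*y + 57 = 0.

Step 1: f(3, -2) = 0, so P lies on C.
Step 2: partial derivatives
  f_x(x, y) = -4*x - 1, f_y(x, y) = 1 - 4*y.
  f_x(P) = -13, f_y(P) = 9 (gradient nonzero, so P is smooth).
Step 3: tangent line at P: -13·(x − 3) + 9·(y − -2) = 0.
Expanding: -13*x + 9*y + 57 = 0.


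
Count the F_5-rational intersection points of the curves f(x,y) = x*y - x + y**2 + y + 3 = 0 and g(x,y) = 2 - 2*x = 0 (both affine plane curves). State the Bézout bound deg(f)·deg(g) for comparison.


Common zeros: {(1, 1), (1, 2)}; count = 2; Bézout bound = 2.

deg(f) = 2, deg(g) = 1, so Bézout bound = 2.
Scan x ∈ F_5. For each x, list the y ∈ F_5 with f(x, y) ≡ 0 and those with g(x, y) ≡ 0 (mod 5); the common zeros in that column are the intersection.
  x = 0: f ≡ 0 at y ∈ {1, 3}; g ≡ 0 at y ∈ ∅; common: ∅.
  x = 1: f ≡ 0 at y ∈ {1, 2}; g ≡ 0 at y ∈ {0, 1, 2, 3, 4}; common: {1, 2}.
  x = 2: f ≡ 0 at y ∈ {1}; g ≡ 0 at y ∈ ∅; common: ∅.
  x = 3: f ≡ 0 at y ∈ {0, 1}; g ≡ 0 at y ∈ ∅; common: ∅.
  x = 4: f ≡ 0 at y ∈ {1, 4}; g ≡ 0 at y ∈ ∅; common: ∅.
Collecting: common zeros = {(1, 1), (1, 2)}, so the count is 2.
Comparison with the Bézout bound: 2 ≤ 2 = deg(f)·deg(g), as expected for curves with no common component (the bound is attained).


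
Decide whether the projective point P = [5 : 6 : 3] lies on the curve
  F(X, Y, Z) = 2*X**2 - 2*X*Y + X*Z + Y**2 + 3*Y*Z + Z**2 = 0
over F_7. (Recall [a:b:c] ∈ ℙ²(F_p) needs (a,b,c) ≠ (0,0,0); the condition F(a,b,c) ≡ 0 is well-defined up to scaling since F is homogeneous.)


F(5,6,3) ≡ 6 (mod 7); P is NOT on the curve.

Evaluate F(5, 6, 3) term-by-term (mod 7).
  2*X**2 ↦ 2·25·1·1 = 50
  -2*X*Y ↦ -2·5·6·1 = -60
  X*Z ↦ 1·5·1·3 = 15
  Y**2 ↦ 1·1·36·1 = 36
  3*Y*Z ↦ 3·1·6·3 = 54
  Z**2 ↦ 1·1·1·9 = 9
Sum: F(5, 6, 3) = (50) + (-60) + (15) + (36) + (54) + (9) = 104.
Reducing mod 7: 104 ≡ 6 (mod 7).
Since F(a, b, c) ≡ 6 ≠ 0 (mod 7), P does NOT lie on the curve.


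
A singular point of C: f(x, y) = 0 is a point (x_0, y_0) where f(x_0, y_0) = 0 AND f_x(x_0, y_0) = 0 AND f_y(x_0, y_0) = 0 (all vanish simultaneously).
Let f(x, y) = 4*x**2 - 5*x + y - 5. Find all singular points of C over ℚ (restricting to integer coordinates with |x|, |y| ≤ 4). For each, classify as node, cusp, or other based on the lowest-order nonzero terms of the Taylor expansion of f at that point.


No singular points in the scanned grid; C is smooth there.

Compute partial derivatives:
  f_x = 8*x - 5.
  f_y = 1.
f_y = 1 is a nonzero constant, so f_y never vanishes: no point (x, y) can satisfy f = f_x = f_y = 0. In particular no (x, y) ∈ {−4, ..., 4}² is singular; the curve is smooth.


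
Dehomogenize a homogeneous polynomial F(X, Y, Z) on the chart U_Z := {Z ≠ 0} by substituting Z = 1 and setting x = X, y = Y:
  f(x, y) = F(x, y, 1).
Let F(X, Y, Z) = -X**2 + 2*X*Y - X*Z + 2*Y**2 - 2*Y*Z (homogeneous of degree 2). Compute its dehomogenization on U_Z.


f(x, y) = -x**2 + 2*x*y - x + 2*y**2 - 2*y

On U_Z we set Z = 1. Each monomial c·X^i·Y^j·Z^k in F becomes c·x^i·y^j·1^k = c·x^i·y^j.
Substituting Z = 1: F(X, Y, 1) = -x**2 + 2*x*y - x + 2*y**2 - 2*y.
Note: deg(f) ≤ deg(F) = 2; strict inequality happens when F is divisible by Z (lost terms).


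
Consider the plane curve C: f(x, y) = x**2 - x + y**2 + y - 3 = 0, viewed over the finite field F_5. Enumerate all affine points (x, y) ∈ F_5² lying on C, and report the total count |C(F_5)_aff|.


Affine F_5-points: {(2, 2), (3, 1), (3, 3), (4, 2)}; count = 4.

For each of the 25 pairs (x, y) ∈ F_5², evaluate f(x, y) mod 5. Record the zeros.
  x = 0: [0↦2, 1↦4, 2↦3, 3↦4, 4↦2]  zeros at y ∈ ∅
  x = 1: [0↦2, 1↦4, 2↦3, 3↦4, 4↦2]  zeros at y ∈ ∅
  x = 2: [0↦4, 1↦1, 2↦0, 3↦1, 4↦4]  zeros at y ∈ {2}
  x = 3: [0↦3, 1↦0, 2↦4, 3↦0, 4↦3]  zeros at y ∈ {1, 3}
  x = 4: [0↦4, 1↦1, 2↦0, 3↦1, 4↦4]  zeros at y ∈ {2}
Collecting zeros: affine points = {(2, 2), (3, 1), (3, 3), (4, 2)}.
Total count |C(F_5)_aff| = 4.


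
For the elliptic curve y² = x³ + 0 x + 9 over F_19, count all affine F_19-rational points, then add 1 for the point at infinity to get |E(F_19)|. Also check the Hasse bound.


Affine points = {(0, 3), (0, 16), (2, 6), (2, 13), (3, 6), (3, 13), (4, 4), (4, 15), (5, 1), (5, 18), (6, 4), (6, 15), (9, 4), (9, 15), (14, 6), (14, 13), (16, 1), (16, 18), (17, 1), (17, 18)}; affine count = 20; |E(F_19)| = 21.

Discriminant check: Δ ∝ 4a³ + 27b² = 4·0³ + 27·9² = 4·0 + 27·81 ≡ 2 (mod 19). Nonzero ⇒ E is nonsingular.
For each x ∈ F_19, compute rhs = x³ + 0·x + 9 mod 19, then count y ∈ F_19 with y² ≡ rhs.
  x = 0: rhs = 9, matching y values: 3, 16 (2 points).
  x = 1: rhs = 10, matching y values: none (0 points).
  x = 2: rhs = 17, matching y values: 6, 13 (2 points).
  x = 3: rhs = 17, matching y values: 6, 13 (2 points).
  x = 4: rhs = 16, matching y values: 4, 15 (2 points).
  x = 5: rhs = 1, matching y values: 1, 18 (2 points).
  x = 6: rhs = 16, matching y values: 4, 15 (2 points).
  x = 7: rhs = 10, matching y values: none (0 points).
  x = 8: rhs = 8, matching y values: none (0 points).
  x = 9: rhs = 16, matching y values: 4, 15 (2 points).
  x = 10: rhs = 2, matching y values: none (0 points).
  x = 11: rhs = 10, matching y values: none (0 points).
  x = 12: rhs = 8, matching y values: none (0 points).
  x = 13: rhs = 2, matching y values: none (0 points).
  x = 14: rhs = 17, matching y values: 6, 13 (2 points).
  x = 15: rhs = 2, matching y values: none (0 points).
  x = 16: rhs = 1, matching y values: 1, 18 (2 points).
  x = 17: rhs = 1, matching y values: 1, 18 (2 points).
  x = 18: rhs = 8, matching y values: none (0 points).
Total affine count: 20.
Full point count |E(F_19)| = 20 + 1 = 21.
Hasse bound: |21 − (19+1)| = |1| = 1 ≤ 2√19 ≈ 8.7178 ✓.


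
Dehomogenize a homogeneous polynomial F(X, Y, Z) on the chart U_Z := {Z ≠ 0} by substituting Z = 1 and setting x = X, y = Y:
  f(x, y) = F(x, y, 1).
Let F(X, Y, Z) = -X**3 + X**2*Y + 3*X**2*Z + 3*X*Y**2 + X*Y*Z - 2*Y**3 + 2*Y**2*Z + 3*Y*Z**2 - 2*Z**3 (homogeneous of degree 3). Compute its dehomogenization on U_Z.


f(x, y) = -x**3 + x**2*y + 3*x**2 + 3*x*y**2 + x*y - 2*y**3 + 2*y**2 + 3*y - 2

On U_Z we set Z = 1. Each monomial c·X^i·Y^j·Z^k in F becomes c·x^i·y^j·1^k = c·x^i·y^j.
Substituting Z = 1: F(X, Y, 1) = -x**3 + x**2*y + 3*x**2 + 3*x*y**2 + x*y - 2*y**3 + 2*y**2 + 3*y - 2.
Note: deg(f) ≤ deg(F) = 3; strict inequality happens when F is divisible by Z (lost terms).


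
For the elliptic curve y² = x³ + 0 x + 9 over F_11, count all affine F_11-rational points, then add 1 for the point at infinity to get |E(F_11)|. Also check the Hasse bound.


Affine points = {(0, 3), (0, 8), (3, 5), (3, 6), (6, 4), (6, 7), (7, 0), (8, 2), (8, 9), (9, 1), (9, 10)}; affine count = 11; |E(F_11)| = 12.

Discriminant check: Δ ∝ 4a³ + 27b² = 4·0³ + 27·9² = 4·0 + 27·81 ≡ 9 (mod 11). Nonzero ⇒ E is nonsingular.
For each x ∈ F_11, compute rhs = x³ + 0·x + 9 mod 11, then count y ∈ F_11 with y² ≡ rhs.
  x = 0: rhs = 9, matching y values: 3, 8 (2 points).
  x = 1: rhs = 10, matching y values: none (0 points).
  x = 2: rhs = 6, matching y values: none (0 points).
  x = 3: rhs = 3, matching y values: 5, 6 (2 points).
  x = 4: rhs = 7, matching y values: none (0 points).
  x = 5: rhs = 2, matching y values: none (0 points).
  x = 6: rhs = 5, matching y values: 4, 7 (2 points).
  x = 7: rhs = 0, matching y values: 0 (1 points).
  x = 8: rhs = 4, matching y values: 2, 9 (2 points).
  x = 9: rhs = 1, matching y values: 1, 10 (2 points).
  x = 10: rhs = 8, matching y values: none (0 points).
Total affine count: 11.
Full point count |E(F_11)| = 11 + 1 = 12.
Hasse bound: |12 − (11+1)| = |0| = 0 ≤ 2√11 ≈ 6.6332 ✓.


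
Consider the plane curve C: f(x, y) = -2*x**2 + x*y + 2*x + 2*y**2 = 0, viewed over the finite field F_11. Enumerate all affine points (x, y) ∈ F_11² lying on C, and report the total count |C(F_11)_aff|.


Affine F_11-points: {(0, 0), (1, 0), (1, 5), (2, 1), (2, 9), (5, 1), (5, 2), (8, 2), (8, 5), (9, 3), (9, 9), (10, 3)}; count = 12.

For each of the 121 pairs (x, y) ∈ F_11², evaluate f(x, y) mod 11. Record the zeros.
  x = 0: [0↦0, 1↦2, 2↦8, 3↦7, 4↦10, 5↦6, 6↦6, 7↦10, 8↦7, 9↦8, 10↦2]  zeros at y ∈ {0}
  x = 1: [0↦0, 1↦3, 2↦10, 3↦10, 4↦3, 5↦0, 6↦1, 7↦6, 8↦4, 9↦6, 10↦1]  zeros at y ∈ {0, 5}
  x = 2: [0↦7, 1↦0, 2↦8, 3↦9, 4↦3, 5↦1, 6↦3, 7↦9, 8↦8, 9↦0, 10↦7]  zeros at y ∈ {1, 9}
  x = 3: [0↦10, 1↦4, 2↦2, 3↦4, 4↦10, 5↦9, 6↦1, 7↦8, 8↦8, 9↦1, 10↦9]  zeros at y ∈ ∅
  x = 4: [0↦9, 1↦4, 2↦3, 3↦6, 4↦2, 5↦2, 6↦6, 7↦3, 8↦4, 9↦9, 10↦7]  zeros at y ∈ ∅
  x = 5: [0↦4, 1↦0, 2↦0, 3↦4, 4↦1, 5↦2, 6↦7, 7↦5, 8↦7, 9↦2, 10↦1]  zeros at y ∈ {1, 2}
  x = 6: [0↦6, 1↦3, 2↦4, 3↦9, 4↦7, 5↦9, 6↦4, 7↦3, 8↦6, 9↦2, 10↦2]  zeros at y ∈ ∅
  x = 7: [0↦4, 1↦2, 2↦4, 3↦10, 4↦9, 5↦1, 6↦8, 7↦8, 8↦1, 9↦9, 10↦10]  zeros at y ∈ ∅
  x = 8: [0↦9, 1↦8, 2↦0, 3↦7, 4↦7, 5↦0, 6↦8, 7↦9, 8↦3, 9↦1, 10↦3]  zeros at y ∈ {2, 5}
  x = 9: [0↦10, 1↦10, 2↦3, 3↦0, 4↦1, 5↦6, 6↦4, 7↦6, 8↦1, 9↦0, 10↦3]  zeros at y ∈ {3, 9}
  x = 10: [0↦7, 1↦8, 2↦2, 3↦0, 4↦2, 5↦8, 6↦7, 7↦10, 8↦6, 9↦6, 10↦10]  zeros at y ∈ {3}
Collecting zeros: affine points = {(0, 0), (1, 0), (1, 5), (2, 1), (2, 9), (5, 1), (5, 2), (8, 2), (8, 5), (9, 3), (9, 9), (10, 3)}.
Total count |C(F_11)_aff| = 12.


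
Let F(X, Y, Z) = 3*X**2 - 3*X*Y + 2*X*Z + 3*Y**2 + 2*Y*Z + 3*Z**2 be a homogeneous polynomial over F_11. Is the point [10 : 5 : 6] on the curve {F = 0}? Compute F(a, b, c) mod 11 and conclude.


F(10,5,6) ≡ 7 (mod 11); P is NOT on the curve.

Evaluate F(10, 5, 6) term-by-term (mod 11).
  3*X**2 ↦ 3·100·1·1 = 300
  -3*X*Y ↦ -3·10·5·1 = -150
  2*X*Z ↦ 2·10·1·6 = 120
  3*Y**2 ↦ 3·1·25·1 = 75
  2*Y*Z ↦ 2·1·5·6 = 60
  3*Z**2 ↦ 3·1·1·36 = 108
Sum: F(10, 5, 6) = (300) + (-150) + (120) + (75) + (60) + (108) = 513.
Reducing mod 11: 513 ≡ 7 (mod 11).
Since F(a, b, c) ≡ 7 ≠ 0 (mod 11), P does NOT lie on the curve.


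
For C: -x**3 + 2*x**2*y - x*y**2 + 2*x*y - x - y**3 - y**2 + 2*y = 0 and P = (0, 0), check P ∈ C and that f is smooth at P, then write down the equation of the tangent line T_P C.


Tangent line at P: -x + 2*y = 0.

Step 1: f(0, 0) = 0, so P lies on C.
Step 2: partial derivatives
  f_x(x, y) = -3*x**2 + 4*x*y - y**2 + 2*y - 1, f_y(x, y) = 2*x**2 - 2*x*y + 2*x - 3*y**2 - 2*y + 2.
  f_x(P) = -1, f_y(P) = 2 (gradient nonzero, so P is smooth).
Step 3: tangent line at P: -1·(x − 0) + 2·(y − 0) = 0.
Expanding: -x + 2*y = 0.


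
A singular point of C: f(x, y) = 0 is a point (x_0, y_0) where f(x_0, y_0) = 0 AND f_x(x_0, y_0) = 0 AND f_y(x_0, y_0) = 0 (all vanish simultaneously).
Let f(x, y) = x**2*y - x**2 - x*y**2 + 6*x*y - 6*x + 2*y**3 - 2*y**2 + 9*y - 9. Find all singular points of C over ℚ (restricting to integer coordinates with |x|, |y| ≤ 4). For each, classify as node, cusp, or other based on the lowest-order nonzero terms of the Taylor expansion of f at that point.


Singular points: {(-3, 0)}; classification: node.

Compute partial derivatives:
  f_x = 2*x*y - 2*x - y**2 + 6*y - 6.
  f_y = x**2 - 2*x*y + 6*x + 6*y**2 - 4*y + 9.
Scan x_0 ∈ {−4, ..., 4}. For each x_0, f_y(x_0, y) is a polynomial in y; find its integer roots y ∈ {−4, ..., 4}, then test f_x and f at those candidates.
  x = -4: f_y(-4, y) = 6*y**2 + 4*y + 1; no integer root y with |y| ≤ 4.
  x = -3: f_y(-3, y) = 6*y**2 + 2*y; vanishes at y ∈ {0}. (-3, 0): f_x = 0, f = 0 — SINGULAR.
  x = -2: f_y(-2, y) = 6*y**2 + 1; no integer root y with |y| ≤ 4.
  x = -1: f_y(-1, y) = 6*y**2 - 2*y + 4; no integer root y with |y| ≤ 4.
  x = 0: f_y(0, y) = 6*y**2 - 4*y + 9; no integer root y with |y| ≤ 4.
  x = 1: f_y(1, y) = 6*y**2 - 6*y + 16; no integer root y with |y| ≤ 4.
  x = 2: f_y(2, y) = 6*y**2 - 8*y + 25; no integer root y with |y| ≤ 4.
  x = 3: f_y(3, y) = 6*y**2 - 10*y + 36; no integer root y with |y| ≤ 4.
  x = 4: f_y(4, y) = 6*y**2 - 12*y + 49; no integer root y with |y| ≤ 4.
Only singular point on the grid: (-3, 0).
Classify: substitute x = -3 + u, y = 0 + v and expand: f = u**2*v - u**2 - u*v**2 + 2*v**3 + v**2.
No constant or linear terms (consistent with a singular point). Quadratic part: -u**2 + v**2. Cubic part: u**2*v - u*v**2 + 2*v**3.
The quadratic part v**2 - u**2 = (v − u)(v + u) splits into two distinct linear factors, so there are two distinct tangent lines y − 0 = ±(x − -3) — this is a node (ordinary double point).
Classification: node.


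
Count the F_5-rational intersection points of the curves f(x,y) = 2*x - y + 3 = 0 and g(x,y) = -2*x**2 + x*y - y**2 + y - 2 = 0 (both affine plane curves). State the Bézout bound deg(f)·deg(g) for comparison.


Common zeros: {(3, 4), (4, 1)}; count = 2; Bézout bound = 2.

deg(f) = 1, deg(g) = 2, so Bézout bound = 2.
Scan x ∈ F_5. For each x, list the y ∈ F_5 with f(x, y) ≡ 0 and those with g(x, y) ≡ 0 (mod 5); the common zeros in that column are the intersection.
  x = 0: f ≡ 0 at y ∈ {3}; g ≡ 0 at y ∈ ∅; common: ∅.
  x = 1: f ≡ 0 at y ∈ {0}; g ≡ 0 at y ∈ ∅; common: ∅.
  x = 2: f ≡ 0 at y ∈ {2}; g ≡ 0 at y ∈ {0, 3}; common: ∅.
  x = 3: f ≡ 0 at y ∈ {4}; g ≡ 0 at y ∈ {0, 4}; common: {4}.
  x = 4: f ≡ 0 at y ∈ {1}; g ≡ 0 at y ∈ {1, 4}; common: {1}.
Collecting: common zeros = {(3, 4), (4, 1)}, so the count is 2.
Comparison with the Bézout bound: 2 ≤ 2 = deg(f)·deg(g), as expected for curves with no common component (the bound is attained).


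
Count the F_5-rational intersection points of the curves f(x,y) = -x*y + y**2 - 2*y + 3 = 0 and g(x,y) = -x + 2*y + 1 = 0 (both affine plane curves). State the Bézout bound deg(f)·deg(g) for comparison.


Common zeros: {(2, 3), (4, 4)}; count = 2; Bézout bound = 2.

deg(f) = 2, deg(g) = 1, so Bézout bound = 2.
Scan x ∈ F_5. For each x, list the y ∈ F_5 with f(x, y) ≡ 0 and those with g(x, y) ≡ 0 (mod 5); the common zeros in that column are the intersection.
  x = 0: f ≡ 0 at y ∈ ∅; g ≡ 0 at y ∈ {2}; common: ∅.
  x = 1: f ≡ 0 at y ∈ ∅; g ≡ 0 at y ∈ {0}; common: ∅.
  x = 2: f ≡ 0 at y ∈ {1, 3}; g ≡ 0 at y ∈ {3}; common: {3}.
  x = 3: f ≡ 0 at y ∈ ∅; g ≡ 0 at y ∈ {1}; common: ∅.
  x = 4: f ≡ 0 at y ∈ {2, 4}; g ≡ 0 at y ∈ {4}; common: {4}.
Collecting: common zeros = {(2, 3), (4, 4)}, so the count is 2.
Comparison with the Bézout bound: 2 ≤ 2 = deg(f)·deg(g), as expected for curves with no common component (the bound is attained).


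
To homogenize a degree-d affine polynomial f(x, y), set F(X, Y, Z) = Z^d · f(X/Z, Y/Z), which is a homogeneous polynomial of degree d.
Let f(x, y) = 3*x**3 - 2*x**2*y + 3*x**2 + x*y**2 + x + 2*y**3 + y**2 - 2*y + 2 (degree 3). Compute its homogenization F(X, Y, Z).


F(X, Y, Z) = 3*X**3 - 2*X**2*Y + 3*X**2*Z + X*Y**2 + X*Z**2 + 2*Y**3 + Y**2*Z - 2*Y*Z**2 + 2*Z**3

deg(f) = 3.
Substitute x = X/Z, y = Y/Z into f, then multiply by Z^3.
  monomial 3·x^3·y^0 ↦ 3·X^3·Y^0·Z^0.
  monomial -2·x^2·y^1 ↦ -2·X^2·Y^1·Z^0.
  monomial 3·x^2·y^0 ↦ 3·X^2·Y^0·Z^1.
  monomial 1·x^1·y^2 ↦ 1·X^1·Y^2·Z^0.
  monomial 1·x^1·y^0 ↦ 1·X^1·Y^0·Z^2.
  monomial 2·x^0·y^3 ↦ 2·X^0·Y^3·Z^0.
  monomial 1·x^0·y^2 ↦ 1·X^0·Y^2·Z^1.
  monomial -2·x^0·y^1 ↦ -2·X^0·Y^1·Z^2.
  monomial 2·x^0·y^0 ↦ 2·X^0·Y^0·Z^3.
Collecting: F(X, Y, Z) = 3*X**3 - 2*X**2*Y + 3*X**2*Z + X*Y**2 + X*Z**2 + 2*Y**3 + Y**2*Z - 2*Y*Z**2 + 2*Z**3.


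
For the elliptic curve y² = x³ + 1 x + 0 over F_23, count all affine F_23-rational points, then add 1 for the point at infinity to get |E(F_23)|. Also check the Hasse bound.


Affine points = {(0, 0), (1, 5), (1, 18), (9, 5), (9, 18), (11, 10), (11, 13), (13, 5), (13, 18), (15, 3), (15, 20), (16, 8), (16, 15), (17, 10), (17, 13), (18, 10), (18, 13), (19, 1), (19, 22), (20, 4), (20, 19), (21, 6), (21, 17)}; affine count = 23; |E(F_23)| = 24.

Discriminant check: Δ ∝ 4a³ + 27b² = 4·1³ + 27·0² = 4·1 + 27·0 ≡ 4 (mod 23). Nonzero ⇒ E is nonsingular.
For each x ∈ F_23, compute rhs = x³ + 1·x + 0 mod 23, then count y ∈ F_23 with y² ≡ rhs.
  x = 0: rhs = 0, matching y values: 0 (1 points).
  x = 1: rhs = 2, matching y values: 5, 18 (2 points).
  x = 2: rhs = 10, matching y values: none (0 points).
  x = 3: rhs = 7, matching y values: none (0 points).
  x = 4: rhs = 22, matching y values: none (0 points).
  x = 5: rhs = 15, matching y values: none (0 points).
  x = 6: rhs = 15, matching y values: none (0 points).
  x = 7: rhs = 5, matching y values: none (0 points).
  x = 8: rhs = 14, matching y values: none (0 points).
  x = 9: rhs = 2, matching y values: 5, 18 (2 points).
  x = 10: rhs = 21, matching y values: none (0 points).
  x = 11: rhs = 8, matching y values: 10, 13 (2 points).
  x = 12: rhs = 15, matching y values: none (0 points).
  x = 13: rhs = 2, matching y values: 5, 18 (2 points).
  x = 14: rhs = 21, matching y values: none (0 points).
  x = 15: rhs = 9, matching y values: 3, 20 (2 points).
  x = 16: rhs = 18, matching y values: 8, 15 (2 points).
  x = 17: rhs = 8, matching y values: 10, 13 (2 points).
  x = 18: rhs = 8, matching y values: 10, 13 (2 points).
  x = 19: rhs = 1, matching y values: 1, 22 (2 points).
  x = 20: rhs = 16, matching y values: 4, 19 (2 points).
  x = 21: rhs = 13, matching y values: 6, 17 (2 points).
  x = 22: rhs = 21, matching y values: none (0 points).
Total affine count: 23.
Full point count |E(F_23)| = 23 + 1 = 24.
Hasse bound: |24 − (23+1)| = |0| = 0 ≤ 2√23 ≈ 9.5917 ✓.


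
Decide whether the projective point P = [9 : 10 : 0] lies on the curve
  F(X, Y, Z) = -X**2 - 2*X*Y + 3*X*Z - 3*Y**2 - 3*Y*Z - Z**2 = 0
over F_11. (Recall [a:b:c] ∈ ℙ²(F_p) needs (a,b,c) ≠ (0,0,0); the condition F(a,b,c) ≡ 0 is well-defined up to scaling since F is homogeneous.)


F(9,10,0) ≡ 0 (mod 11); P is on the curve.

Evaluate F(9, 10, 0) term-by-term (mod 11).
  -X**2 ↦ -1·81·1·1 = -81
  -2*X*Y ↦ -2·9·10·1 = -180
  3*X*Z ↦ 3·9·1·0 = 0
  -3*Y**2 ↦ -3·1·100·1 = -300
  -3*Y*Z ↦ -3·1·10·0 = 0
  -Z**2 ↦ -1·1·1·0 = 0
Sum: F(9, 10, 0) = (-81) + (-180) + (0) + (-300) + (0) + (0) = -561.
Reducing mod 11: -561 ≡ 0 (mod 11).
Since F(a, b, c) ≡ 0 (mod 11), P lies on the curve.


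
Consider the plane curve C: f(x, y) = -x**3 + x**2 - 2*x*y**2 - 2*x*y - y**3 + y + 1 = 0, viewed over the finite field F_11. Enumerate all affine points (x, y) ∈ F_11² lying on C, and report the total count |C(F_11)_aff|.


Affine F_11-points: {(0, 6), (1, 4), (2, 1), (2, 2), (2, 4), (4, 5), (5, 0), (5, 2), (5, 10), (8, 9), (9, 4), (9, 7)}; count = 12.

For each of the 121 pairs (x, y) ∈ F_11², evaluate f(x, y) mod 11. Record the zeros.
  x = 0: [0↦1, 1↦1, 2↦6, 3↦10, 4↦7, 5↦2, 6↦0, 7↦6, 8↦3, 9↦7, 10↦1]  zeros at y ∈ {6}
  x = 1: [0↦1, 1↦8, 2↦5, 3↦8, 4↦0, 5↦8, 6↦4, 7↦4, 8↦2, 9↦3, 10↦1]  zeros at y ∈ {4}
  x = 2: [0↦8, 1↦0, 2↦0, 3↦2, 4↦0, 5↦10, 6↦4, 7↦9, 8↦8, 9↦6, 10↦8]  zeros at y ∈ {1, 2, 4}
  x = 3: [0↦5, 1↦4, 2↦7, 3↦8, 4↦1, 5↦2, 6↦5, 7↦4, 8↦4, 9↦10, 10↦5]  zeros at y ∈ ∅
  x = 4: [0↦8, 1↦3, 2↦9, 3↦9, 4↦8, 5↦0, 6↦1, 7↦5, 8↦6, 9↦9, 10↦8]  zeros at y ∈ {5}
  x = 5: [0↦0, 1↦2, 2↦0, 3↦10, 4↦4, 5↦9, 6↦8, 7↦6, 8↦8, 9↦8, 10↦0]  zeros at y ∈ {0, 2, 10}
  x = 6: [0↦8, 1↦6, 2↦7, 3↦5, 4↦5, 5↦1, 6↦9, 7↦1, 8↦4, 9↦1, 10↦8]  zeros at y ∈ ∅
  x = 7: [0↦4, 1↦9, 2↦2, 3↦10, 4↦5, 5↦3, 6↦9, 7↦6, 8↦10, 9↦4, 10↦4]  zeros at y ∈ ∅
  x = 8: [0↦4, 1↦5, 2↦1, 3↦8, 4↦9, 5↦9, 6↦2, 7↦4, 8↦9, 9↦0, 10↦4]  zeros at y ∈ {9}
  x = 9: [0↦2, 1↦10, 2↦9, 3↦4, 4↦0, 5↦2, 6↦4, 7↦0, 8↦6, 9↦5, 10↦2]  zeros at y ∈ {4, 7}
  x = 10: [0↦3, 1↦7, 2↦9, 3↦3, 4↦5, 5↦9, 6↦9, 7↦10, 8↦6, 9↦2, 10↦3]  zeros at y ∈ ∅
Collecting zeros: affine points = {(0, 6), (1, 4), (2, 1), (2, 2), (2, 4), (4, 5), (5, 0), (5, 2), (5, 10), (8, 9), (9, 4), (9, 7)}.
Total count |C(F_11)_aff| = 12.


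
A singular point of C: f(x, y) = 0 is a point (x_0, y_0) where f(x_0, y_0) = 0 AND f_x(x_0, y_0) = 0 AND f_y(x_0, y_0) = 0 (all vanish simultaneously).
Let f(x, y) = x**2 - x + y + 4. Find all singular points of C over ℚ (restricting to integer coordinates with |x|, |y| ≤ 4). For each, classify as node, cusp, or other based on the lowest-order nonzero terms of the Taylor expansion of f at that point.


No singular points in the scanned grid; C is smooth there.

Compute partial derivatives:
  f_x = 2*x - 1.
  f_y = 1.
f_y = 1 is a nonzero constant, so f_y never vanishes: no point (x, y) can satisfy f = f_x = f_y = 0. In particular no (x, y) ∈ {−4, ..., 4}² is singular; the curve is smooth.


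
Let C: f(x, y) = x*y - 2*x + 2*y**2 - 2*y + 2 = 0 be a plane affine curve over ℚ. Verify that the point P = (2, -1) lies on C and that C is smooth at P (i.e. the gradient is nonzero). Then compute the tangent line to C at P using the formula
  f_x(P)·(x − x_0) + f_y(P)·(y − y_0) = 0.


Tangent line at P: -3*x - 4*y + 2 = 0.

Step 1: f(2, -1) = 0, so P lies on C.
Step 2: partial derivatives
  f_x(x, y) = y - 2, f_y(x, y) = x + 4*y - 2.
  f_x(P) = -3, f_y(P) = -4 (gradient nonzero, so P is smooth).
Step 3: tangent line at P: -3·(x − 2) + -4·(y − -1) = 0.
Expanding: -3*x - 4*y + 2 = 0.


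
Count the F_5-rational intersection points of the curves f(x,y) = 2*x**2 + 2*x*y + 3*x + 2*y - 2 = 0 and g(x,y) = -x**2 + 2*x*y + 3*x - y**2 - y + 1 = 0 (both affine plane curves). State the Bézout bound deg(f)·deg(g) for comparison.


Common zeros: ∅; count = 0; Bézout bound = 4.

deg(f) = 2, deg(g) = 2, so Bézout bound = 4.
Scan x ∈ F_5. For each x, list the y ∈ F_5 with f(x, y) ≡ 0 and those with g(x, y) ≡ 0 (mod 5); the common zeros in that column are the intersection.
  x = 0: f ≡ 0 at y ∈ {1}; g ≡ 0 at y ∈ {2}; common: ∅.
  x = 1: f ≡ 0 at y ∈ {3}; g ≡ 0 at y ∈ ∅; common: ∅.
  x = 2: f ≡ 0 at y ∈ {3}; g ≡ 0 at y ∈ {1, 2}; common: ∅.
  x = 3: f ≡ 0 at y ∈ {0}; g ≡ 0 at y ∈ {1, 4}; common: ∅.
  x = 4: f ≡ 0 at y ∈ ∅; g ≡ 0 at y ∈ ∅; common: ∅.
Collecting: common zeros = ∅, so the count is 0.
Comparison with the Bézout bound: 0 ≤ 4 = deg(f)·deg(g), as expected for curves with no common component (the affine F_5-count falls short of the bound because intersections may lie at infinity, over extension fields, or carry multiplicity).


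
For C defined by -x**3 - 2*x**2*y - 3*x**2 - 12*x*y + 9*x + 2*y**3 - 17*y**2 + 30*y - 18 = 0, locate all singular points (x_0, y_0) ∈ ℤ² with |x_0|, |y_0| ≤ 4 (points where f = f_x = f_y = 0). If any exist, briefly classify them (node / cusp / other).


Singular points: {(-3, 3)}; classification: cusp.

Compute partial derivatives:
  f_x = -3*x**2 - 4*x*y - 6*x - 12*y + 9.
  f_y = -2*x**2 - 12*x + 6*y**2 - 34*y + 30.
Scan x_0 ∈ {−4, ..., 4}. For each x_0, f_y(x_0, y) is a polynomial in y; find its integer roots y ∈ {−4, ..., 4}, then test f_x and f at those candidates.
  x = -4: f_y(-4, y) = 6*y**2 - 34*y + 46; no integer root y with |y| ≤ 4.
  x = -3: f_y(-3, y) = 6*y**2 - 34*y + 48; vanishes at y ∈ {3}. (-3, 3): f_x = 0, f = 0 — SINGULAR.
  x = -2: f_y(-2, y) = 6*y**2 - 34*y + 46; no integer root y with |y| ≤ 4.
  x = -1: f_y(-1, y) = 6*y**2 - 34*y + 40; vanishes at y ∈ {4}. (-1, 4): f_x = -20 ≠ 0.
  x = 0: f_y(0, y) = 6*y**2 - 34*y + 30; no integer root y with |y| ≤ 4.
  x = 1: f_y(1, y) = 6*y**2 - 34*y + 16; no integer root y with |y| ≤ 4.
  x = 2: f_y(2, y) = 6*y**2 - 34*y - 2; no integer root y with |y| ≤ 4.
  x = 3: f_y(3, y) = 6*y**2 - 34*y - 24; no integer root y with |y| ≤ 4.
  x = 4: f_y(4, y) = 6*y**2 - 34*y - 50; no integer root y with |y| ≤ 4.
Only singular point on the grid: (-3, 3).
Classify: substitute x = -3 + u, y = 3 + v and expand: f = -u**3 - 2*u**2*v + 2*v**3 + v**2.
No constant or linear terms (consistent with a singular point). Quadratic part: v**2. Cubic part: -u**3 - 2*u**2*v + 2*v**3.
The quadratic part v**2 is a perfect square, so there is a single (double) tangent line v = 0, i.e. y = 3. Restricting the cubic part to that line (v = 0) leaves -u**3 ≠ 0, so f is not divisible by v and the branch is v² ≈ u**3 to lowest order — this is a cusp.
Classification: cusp.


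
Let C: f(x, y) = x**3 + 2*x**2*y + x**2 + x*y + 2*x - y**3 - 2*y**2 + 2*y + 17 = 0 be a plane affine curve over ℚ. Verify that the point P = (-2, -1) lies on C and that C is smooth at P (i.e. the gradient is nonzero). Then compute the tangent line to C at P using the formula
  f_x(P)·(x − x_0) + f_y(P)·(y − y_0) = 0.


Tangent line at P: 17*x + 9*y + 43 = 0.

Step 1: f(-2, -1) = 0, so P lies on C.
Step 2: partial derivatives
  f_x(x, y) = 3*x**2 + 4*x*y + 2*x + y + 2, f_y(x, y) = 2*x**2 + x - 3*y**2 - 4*y + 2.
  f_x(P) = 17, f_y(P) = 9 (gradient nonzero, so P is smooth).
Step 3: tangent line at P: 17·(x − -2) + 9·(y − -1) = 0.
Expanding: 17*x + 9*y + 43 = 0.


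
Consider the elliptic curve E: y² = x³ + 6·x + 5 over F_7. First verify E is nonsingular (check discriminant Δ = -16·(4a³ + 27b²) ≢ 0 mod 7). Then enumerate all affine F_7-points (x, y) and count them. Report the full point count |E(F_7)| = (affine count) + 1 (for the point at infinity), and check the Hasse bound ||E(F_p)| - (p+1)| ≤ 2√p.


Affine points = {(2, 2), (2, 5), (3, 1), (3, 6), (4, 3), (4, 4)}; affine count = 6; |E(F_7)| = 7.

Discriminant check: Δ ∝ 4a³ + 27b² = 4·6³ + 27·5² = 4·216 + 27·25 ≡ 6 (mod 7). Nonzero ⇒ E is nonsingular.
For each x ∈ F_7, compute rhs = x³ + 6·x + 5 mod 7, then count y ∈ F_7 with y² ≡ rhs.
  x = 0: rhs = 5, matching y values: none (0 points).
  x = 1: rhs = 5, matching y values: none (0 points).
  x = 2: rhs = 4, matching y values: 2, 5 (2 points).
  x = 3: rhs = 1, matching y values: 1, 6 (2 points).
  x = 4: rhs = 2, matching y values: 3, 4 (2 points).
  x = 5: rhs = 6, matching y values: none (0 points).
  x = 6: rhs = 5, matching y values: none (0 points).
Total affine count: 6.
Full point count |E(F_7)| = 6 + 1 = 7.
Hasse bound: |7 − (7+1)| = |-1| = 1 ≤ 2√7 ≈ 5.2915 ✓.


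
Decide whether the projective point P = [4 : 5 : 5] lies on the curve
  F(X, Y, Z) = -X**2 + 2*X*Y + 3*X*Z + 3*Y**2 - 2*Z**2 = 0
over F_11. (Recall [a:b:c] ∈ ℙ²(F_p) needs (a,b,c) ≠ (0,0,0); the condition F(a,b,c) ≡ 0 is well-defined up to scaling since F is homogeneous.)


F(4,5,5) ≡ 10 (mod 11); P is NOT on the curve.

Evaluate F(4, 5, 5) term-by-term (mod 11).
  -X**2 ↦ -1·16·1·1 = -16
  2*X*Y ↦ 2·4·5·1 = 40
  3*X*Z ↦ 3·4·1·5 = 60
  3*Y**2 ↦ 3·1·25·1 = 75
  -2*Z**2 ↦ -2·1·1·25 = -50
Sum: F(4, 5, 5) = (-16) + (40) + (60) + (75) + (-50) = 109.
Reducing mod 11: 109 ≡ 10 (mod 11).
Since F(a, b, c) ≡ 10 ≠ 0 (mod 11), P does NOT lie on the curve.


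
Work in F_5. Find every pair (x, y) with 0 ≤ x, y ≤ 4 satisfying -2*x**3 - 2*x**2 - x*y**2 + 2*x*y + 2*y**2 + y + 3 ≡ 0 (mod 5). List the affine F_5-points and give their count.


Affine F_5-points: {(4, 1)}; count = 1.

For each of the 25 pairs (x, y) ∈ F_5², evaluate f(x, y) mod 5. Record the zeros.
  x = 0: [0↦3, 1↦1, 2↦3, 3↦4, 4↦4]  zeros at y ∈ ∅
  x = 1: [0↦4, 1↦3, 2↦4, 3↦2, 4↦2]  zeros at y ∈ ∅
  x = 2: [0↦4, 1↦4, 2↦4, 3↦4, 4↦4]  zeros at y ∈ ∅
  x = 3: [0↦1, 1↦2, 2↦1, 3↦3, 4↦3]  zeros at y ∈ ∅
  x = 4: [0↦3, 1↦0, 2↦3, 3↦2, 4↦2]  zeros at y ∈ {1}
Collecting zeros: affine points = {(4, 1)}.
Total count |C(F_5)_aff| = 1.


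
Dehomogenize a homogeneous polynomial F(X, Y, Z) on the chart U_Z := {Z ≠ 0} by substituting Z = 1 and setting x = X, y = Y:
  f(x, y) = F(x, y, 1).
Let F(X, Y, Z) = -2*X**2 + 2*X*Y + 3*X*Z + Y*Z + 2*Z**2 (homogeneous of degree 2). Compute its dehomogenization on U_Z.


f(x, y) = -2*x**2 + 2*x*y + 3*x + y + 2

On U_Z we set Z = 1. Each monomial c·X^i·Y^j·Z^k in F becomes c·x^i·y^j·1^k = c·x^i·y^j.
Substituting Z = 1: F(X, Y, 1) = -2*x**2 + 2*x*y + 3*x + y + 2.
Note: deg(f) ≤ deg(F) = 2; strict inequality happens when F is divisible by Z (lost terms).


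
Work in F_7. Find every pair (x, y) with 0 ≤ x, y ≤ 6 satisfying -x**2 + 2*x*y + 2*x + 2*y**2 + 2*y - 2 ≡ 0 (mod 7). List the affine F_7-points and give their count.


Affine F_7-points: {(5, 4)}; count = 1.

For each of the 49 pairs (x, y) ∈ F_7², evaluate f(x, y) mod 7. Record the zeros.
  x = 0: [0↦5, 1↦2, 2↦3, 3↦1, 4↦3, 5↦2, 6↦5]  zeros at y ∈ ∅
  x = 1: [0↦6, 1↦5, 2↦1, 3↦1, 4↦5, 5↦6, 6↦4]  zeros at y ∈ ∅
  x = 2: [0↦5, 1↦6, 2↦4, 3↦6, 4↦5, 5↦1, 6↦1]  zeros at y ∈ ∅
  x = 3: [0↦2, 1↦5, 2↦5, 3↦2, 4↦3, 5↦1, 6↦3]  zeros at y ∈ ∅
  x = 4: [0↦4, 1↦2, 2↦4, 3↦3, 4↦6, 5↦6, 6↦3]  zeros at y ∈ ∅
  x = 5: [0↦4, 1↦4, 2↦1, 3↦2, 4↦0, 5↦2, 6↦1]  zeros at y ∈ {4}
  x = 6: [0↦2, 1↦4, 2↦3, 3↦6, 4↦6, 5↦3, 6↦4]  zeros at y ∈ ∅
Collecting zeros: affine points = {(5, 4)}.
Total count |C(F_7)_aff| = 1.


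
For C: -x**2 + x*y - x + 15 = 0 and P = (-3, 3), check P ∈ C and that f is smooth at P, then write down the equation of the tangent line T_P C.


Tangent line at P: 8*x - 3*y + 33 = 0.

Step 1: f(-3, 3) = 0, so P lies on C.
Step 2: partial derivatives
  f_x(x, y) = -2*x + y - 1, f_y(x, y) = x.
  f_x(P) = 8, f_y(P) = -3 (gradient nonzero, so P is smooth).
Step 3: tangent line at P: 8·(x − -3) + -3·(y − 3) = 0.
Expanding: 8*x - 3*y + 33 = 0.


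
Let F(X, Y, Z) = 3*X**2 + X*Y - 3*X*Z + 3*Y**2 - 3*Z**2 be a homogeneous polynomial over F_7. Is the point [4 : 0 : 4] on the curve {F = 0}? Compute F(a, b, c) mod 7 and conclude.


F(4,0,4) ≡ 1 (mod 7); P is NOT on the curve.

Evaluate F(4, 0, 4) term-by-term (mod 7).
  3*X**2 ↦ 3·16·1·1 = 48
  X*Y ↦ 1·4·0·1 = 0
  -3*X*Z ↦ -3·4·1·4 = -48
  3*Y**2 ↦ 3·1·0·1 = 0
  -3*Z**2 ↦ -3·1·1·16 = -48
Sum: F(4, 0, 4) = (48) + (0) + (-48) + (0) + (-48) = -48.
Reducing mod 7: -48 ≡ 1 (mod 7).
Since F(a, b, c) ≡ 1 ≠ 0 (mod 7), P does NOT lie on the curve.


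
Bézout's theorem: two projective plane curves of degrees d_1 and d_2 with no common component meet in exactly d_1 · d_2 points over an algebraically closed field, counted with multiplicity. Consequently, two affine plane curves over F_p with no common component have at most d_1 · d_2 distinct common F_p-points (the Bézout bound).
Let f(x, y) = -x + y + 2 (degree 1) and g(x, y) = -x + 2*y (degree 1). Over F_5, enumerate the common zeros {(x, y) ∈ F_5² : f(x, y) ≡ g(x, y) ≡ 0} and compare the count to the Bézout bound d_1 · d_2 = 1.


Common zeros: {(4, 2)}; count = 1; Bézout bound = 1.

deg(f) = 1, deg(g) = 1, so Bézout bound = 1.
Scan x ∈ F_5. For each x, list the y ∈ F_5 with f(x, y) ≡ 0 and those with g(x, y) ≡ 0 (mod 5); the common zeros in that column are the intersection.
  x = 0: f ≡ 0 at y ∈ {3}; g ≡ 0 at y ∈ {0}; common: ∅.
  x = 1: f ≡ 0 at y ∈ {4}; g ≡ 0 at y ∈ {3}; common: ∅.
  x = 2: f ≡ 0 at y ∈ {0}; g ≡ 0 at y ∈ {1}; common: ∅.
  x = 3: f ≡ 0 at y ∈ {1}; g ≡ 0 at y ∈ {4}; common: ∅.
  x = 4: f ≡ 0 at y ∈ {2}; g ≡ 0 at y ∈ {2}; common: {2}.
Collecting: common zeros = {(4, 2)}, so the count is 1.
Comparison with the Bézout bound: 1 ≤ 1 = deg(f)·deg(g), as expected for curves with no common component (the bound is attained).


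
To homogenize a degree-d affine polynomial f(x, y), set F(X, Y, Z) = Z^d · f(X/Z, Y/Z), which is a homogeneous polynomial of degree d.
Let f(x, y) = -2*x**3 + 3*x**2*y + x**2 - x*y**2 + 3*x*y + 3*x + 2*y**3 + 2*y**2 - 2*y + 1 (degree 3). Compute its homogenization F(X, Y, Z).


F(X, Y, Z) = -2*X**3 + 3*X**2*Y + X**2*Z - X*Y**2 + 3*X*Y*Z + 3*X*Z**2 + 2*Y**3 + 2*Y**2*Z - 2*Y*Z**2 + Z**3

deg(f) = 3.
Substitute x = X/Z, y = Y/Z into f, then multiply by Z^3.
  monomial -2·x^3·y^0 ↦ -2·X^3·Y^0·Z^0.
  monomial 3·x^2·y^1 ↦ 3·X^2·Y^1·Z^0.
  monomial 1·x^2·y^0 ↦ 1·X^2·Y^0·Z^1.
  monomial -1·x^1·y^2 ↦ -1·X^1·Y^2·Z^0.
  monomial 3·x^1·y^1 ↦ 3·X^1·Y^1·Z^1.
  monomial 3·x^1·y^0 ↦ 3·X^1·Y^0·Z^2.
  monomial 2·x^0·y^3 ↦ 2·X^0·Y^3·Z^0.
  monomial 2·x^0·y^2 ↦ 2·X^0·Y^2·Z^1.
  monomial -2·x^0·y^1 ↦ -2·X^0·Y^1·Z^2.
  monomial 1·x^0·y^0 ↦ 1·X^0·Y^0·Z^3.
Collecting: F(X, Y, Z) = -2*X**3 + 3*X**2*Y + X**2*Z - X*Y**2 + 3*X*Y*Z + 3*X*Z**2 + 2*Y**3 + 2*Y**2*Z - 2*Y*Z**2 + Z**3.


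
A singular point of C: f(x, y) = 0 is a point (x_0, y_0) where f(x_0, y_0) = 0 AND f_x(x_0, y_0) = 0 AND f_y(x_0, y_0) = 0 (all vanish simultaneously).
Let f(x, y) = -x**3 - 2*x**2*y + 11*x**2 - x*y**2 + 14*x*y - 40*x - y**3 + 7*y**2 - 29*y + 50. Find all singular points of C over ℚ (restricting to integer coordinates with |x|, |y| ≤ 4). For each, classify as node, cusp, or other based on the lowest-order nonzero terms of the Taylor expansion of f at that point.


Singular points: {(3, 1)}; classification: cusp.

Compute partial derivatives:
  f_x = -3*x**2 - 4*x*y + 22*x - y**2 + 14*y - 40.
  f_y = -2*x**2 - 2*x*y + 14*x - 3*y**2 + 14*y - 29.
Scan x_0 ∈ {−4, ..., 4}. For each x_0, f_y(x_0, y) is a polynomial in y; find its integer roots y ∈ {−4, ..., 4}, then test f_x and f at those candidates.
  x = -4: f_y(-4, y) = -3*y**2 + 22*y - 117; no integer root y with |y| ≤ 4.
  x = -3: f_y(-3, y) = -3*y**2 + 20*y - 89; no integer root y with |y| ≤ 4.
  x = -2: f_y(-2, y) = -3*y**2 + 18*y - 65; no integer root y with |y| ≤ 4.
  x = -1: f_y(-1, y) = -3*y**2 + 16*y - 45; no integer root y with |y| ≤ 4.
  x = 0: f_y(0, y) = -3*y**2 + 14*y - 29; no integer root y with |y| ≤ 4.
  x = 1: f_y(1, y) = -3*y**2 + 12*y - 17; no integer root y with |y| ≤ 4.
  x = 2: f_y(2, y) = -3*y**2 + 10*y - 9; no integer root y with |y| ≤ 4.
  x = 3: f_y(3, y) = -3*y**2 + 8*y - 5; vanishes at y ∈ {1}. (3, 1): f_x = 0, f = 0 — SINGULAR.
  x = 4: f_y(4, y) = -3*y**2 + 6*y - 5; no integer root y with |y| ≤ 4.
Only singular point on the grid: (3, 1).
Classify: substitute x = 3 + u, y = 1 + v and expand: f = -u**3 - 2*u**2*v - u*v**2 - v**3 + v**2.
No constant or linear terms (consistent with a singular point). Quadratic part: v**2. Cubic part: -u**3 - 2*u**2*v - u*v**2 - v**3.
The quadratic part v**2 is a perfect square, so there is a single (double) tangent line v = 0, i.e. y = 1. Restricting the cubic part to that line (v = 0) leaves -u**3 ≠ 0, so f is not divisible by v and the branch is v² ≈ u**3 to lowest order — this is a cusp.
Classification: cusp.
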